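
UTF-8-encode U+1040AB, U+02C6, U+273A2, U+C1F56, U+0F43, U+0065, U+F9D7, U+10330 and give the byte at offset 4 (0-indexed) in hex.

0xCB

U+1040AB → 4-byte form F4 84 82 AB at offsets 0–3.
U+02C6 → 2-byte form CB 86 at offsets 4–5.
Offset 4 falls in char 2's range; it's byte 1 of CB 86 = 0xCB.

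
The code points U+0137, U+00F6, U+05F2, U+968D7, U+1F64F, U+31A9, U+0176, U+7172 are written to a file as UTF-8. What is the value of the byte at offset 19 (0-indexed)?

0xE7

U+0137 → 2-byte form C4 B7 at offsets 0–1.
U+00F6 → 2-byte form C3 B6 at offsets 2–3.
U+05F2 → 2-byte form D7 B2 at offsets 4–5.
U+968D7 → 4-byte form F2 96 A3 97 at offsets 6–9.
U+1F64F → 4-byte form F0 9F 99 8F at offsets 10–13.
U+31A9 → 3-byte form E3 86 A9 at offsets 14–16.
U+0176 → 2-byte form C5 B6 at offsets 17–18.
U+7172 → 3-byte form E7 85 B2 at offsets 19–21.
Offset 19 falls in char 8's range; it's byte 1 of E7 85 B2 = 0xE7.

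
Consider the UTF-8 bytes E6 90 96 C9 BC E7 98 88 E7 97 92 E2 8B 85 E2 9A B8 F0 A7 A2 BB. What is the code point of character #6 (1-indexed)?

U+26B8

Offset 0: leading byte 0xE6 = 11100110 → 3-byte char #1 = E6 90 96.
Offset 3: leading byte 0xC9 = 11001001 → 2-byte char #2 = C9 BC.
Offset 5: leading byte 0xE7 = 11100111 → 3-byte char #3 = E7 98 88.
Offset 8: leading byte 0xE7 = 11100111 → 3-byte char #4 = E7 97 92.
Offset 11: leading byte 0xE2 = 11100010 → 3-byte char #5 = E2 8B 85.
Offset 14: leading byte 0xE2 = 11100010 → 3-byte char #6 = E2 9A B8.
Leading byte 0xE2 = 11100010 matches 1110xxxx → 3-byte sequence.
Byte 1: 0xE2 = 11100010, payload 0010 (4 bits).
Byte 2: 0x9A = 10011010 (10xxxxxx ✓), payload 011010.
Byte 3: 0xB8 = 10111000 (10xxxxxx ✓), payload 111000.
Concatenate: 0010011010111000 = 0x26B8 (16 bits → U+26B8).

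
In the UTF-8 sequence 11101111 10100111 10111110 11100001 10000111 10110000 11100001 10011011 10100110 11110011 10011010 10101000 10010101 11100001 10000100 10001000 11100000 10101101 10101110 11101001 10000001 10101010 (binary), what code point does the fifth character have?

U+1108

Offset 0: leading byte 0xEF = 11101111 → 3-byte char #1 = EF A7 BE.
Offset 3: leading byte 0xE1 = 11100001 → 3-byte char #2 = E1 87 B0.
Offset 6: leading byte 0xE1 = 11100001 → 3-byte char #3 = E1 9B A6.
Offset 9: leading byte 0xF3 = 11110011 → 4-byte char #4 = F3 9A A8 95.
Offset 13: leading byte 0xE1 = 11100001 → 3-byte char #5 = E1 84 88.
Leading byte 0xE1 = 11100001 matches 1110xxxx → 3-byte sequence.
Byte 1: 0xE1 = 11100001, payload 0001 (4 bits).
Byte 2: 0x84 = 10000100 (10xxxxxx ✓), payload 000100.
Byte 3: 0x88 = 10001000 (10xxxxxx ✓), payload 001000.
Concatenate: 0001000100001000 = 0x1108 (16 bits → U+1108).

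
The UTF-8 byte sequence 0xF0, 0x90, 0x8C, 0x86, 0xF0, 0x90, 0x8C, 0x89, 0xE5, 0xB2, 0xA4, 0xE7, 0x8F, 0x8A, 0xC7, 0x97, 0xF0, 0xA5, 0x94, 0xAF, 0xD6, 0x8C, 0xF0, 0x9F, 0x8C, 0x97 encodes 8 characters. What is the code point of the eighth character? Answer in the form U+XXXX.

U+1F317

Offset 0: leading byte 0xF0 = 11110000 → 4-byte char #1 = F0 90 8C 86.
Offset 4: leading byte 0xF0 = 11110000 → 4-byte char #2 = F0 90 8C 89.
Offset 8: leading byte 0xE5 = 11100101 → 3-byte char #3 = E5 B2 A4.
Offset 11: leading byte 0xE7 = 11100111 → 3-byte char #4 = E7 8F 8A.
Offset 14: leading byte 0xC7 = 11000111 → 2-byte char #5 = C7 97.
Offset 16: leading byte 0xF0 = 11110000 → 4-byte char #6 = F0 A5 94 AF.
Offset 20: leading byte 0xD6 = 11010110 → 2-byte char #7 = D6 8C.
Offset 22: leading byte 0xF0 = 11110000 → 4-byte char #8 = F0 9F 8C 97.
Leading byte 0xF0 = 11110000 matches 11110xxx → 4-byte sequence.
Byte 1: 0xF0 = 11110000, payload 000 (3 bits).
Byte 2: 0x9F = 10011111 (10xxxxxx ✓), payload 011111.
Byte 3: 0x8C = 10001100 (10xxxxxx ✓), payload 001100.
Byte 4: 0x97 = 10010111 (10xxxxxx ✓), payload 010111.
Concatenate: 000011111001100010111 = 0x1F317 (21 bits → U+1F317).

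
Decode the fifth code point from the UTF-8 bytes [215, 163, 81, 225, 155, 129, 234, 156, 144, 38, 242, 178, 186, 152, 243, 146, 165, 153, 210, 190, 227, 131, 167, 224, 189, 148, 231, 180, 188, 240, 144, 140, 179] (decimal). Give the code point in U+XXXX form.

U+0026

Offset 0: leading byte 0xD7 = 11010111 → 2-byte char #1 = D7 A3.
Offset 2: leading byte 0x51 = 01010001 → 1-byte char #2 = 51.
Offset 3: leading byte 0xE1 = 11100001 → 3-byte char #3 = E1 9B 81.
Offset 6: leading byte 0xEA = 11101010 → 3-byte char #4 = EA 9C 90.
Offset 9: leading byte 0x26 = 00100110 → 1-byte char #5 = 26.
Leading byte 0x26 = 00100110 matches 0xxxxxxx → 1-byte sequence.
Byte 1: 0x26 = 00100110, payload 0100110 (7 bits).
Concatenate: 0100110 = 0x26 (7 bits → U+0026).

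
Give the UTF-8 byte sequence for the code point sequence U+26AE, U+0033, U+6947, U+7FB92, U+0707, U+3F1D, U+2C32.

U+26AE: 3-byte form → E2 9A AE.
U+0033: 1-byte form → 33.
U+6947: 3-byte form → E6 A5 87.
U+7FB92: 4-byte form → F1 BF AE 92.
U+0707: 2-byte form → DC 87.
U+3F1D: 3-byte form → E3 BC 9D.
U+2C32: 3-byte form → E2 B0 B2.
Concatenated (19 bytes): E2 9A AE 33 E6 A5 87 F1 BF AE 92 DC 87 E3 BC 9D E2 B0 B2.

E2 9A AE 33 E6 A5 87 F1 BF AE 92 DC 87 E3 BC 9D E2 B0 B2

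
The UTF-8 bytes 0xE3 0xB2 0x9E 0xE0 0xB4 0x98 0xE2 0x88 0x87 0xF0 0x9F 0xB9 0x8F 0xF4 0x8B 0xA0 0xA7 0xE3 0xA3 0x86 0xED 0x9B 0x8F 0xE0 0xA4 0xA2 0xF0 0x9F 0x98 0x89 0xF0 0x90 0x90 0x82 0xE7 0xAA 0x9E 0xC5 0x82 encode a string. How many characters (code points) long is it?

Byte at offset 0: 0xE3 = 11100011 → 3-byte char (#1). Advance 3.
Byte at offset 3: 0xE0 = 11100000 → 3-byte char (#2). Advance 3.
Byte at offset 6: 0xE2 = 11100010 → 3-byte char (#3). Advance 3.
Byte at offset 9: 0xF0 = 11110000 → 4-byte char (#4). Advance 4.
Byte at offset 13: 0xF4 = 11110100 → 4-byte char (#5). Advance 4.
Byte at offset 17: 0xE3 = 11100011 → 3-byte char (#6). Advance 3.
Byte at offset 20: 0xED = 11101101 → 3-byte char (#7). Advance 3.
Byte at offset 23: 0xE0 = 11100000 → 3-byte char (#8). Advance 3.
Byte at offset 26: 0xF0 = 11110000 → 4-byte char (#9). Advance 4.
Byte at offset 30: 0xF0 = 11110000 → 4-byte char (#10). Advance 4.
Byte at offset 34: 0xE7 = 11100111 → 3-byte char (#11). Advance 3.
Byte at offset 37: 0xC5 = 11000101 → 2-byte char (#12). Advance 2.
Reached end at offset 39 after 12 code points.

12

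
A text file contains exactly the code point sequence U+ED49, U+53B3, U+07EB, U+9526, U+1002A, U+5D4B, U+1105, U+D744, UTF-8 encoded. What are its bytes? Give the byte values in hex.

EE B5 89 E5 8E B3 DF AB E9 94 A6 F0 90 80 AA E5 B5 8B E1 84 85 ED 9D 84

U+ED49: 3-byte form → EE B5 89.
U+53B3: 3-byte form → E5 8E B3.
U+07EB: 2-byte form → DF AB.
U+9526: 3-byte form → E9 94 A6.
U+1002A: 4-byte form → F0 90 80 AA.
U+5D4B: 3-byte form → E5 B5 8B.
U+1105: 3-byte form → E1 84 85.
U+D744: 3-byte form → ED 9D 84.
Concatenated (24 bytes): EE B5 89 E5 8E B3 DF AB E9 94 A6 F0 90 80 AA E5 B5 8B E1 84 85 ED 9D 84.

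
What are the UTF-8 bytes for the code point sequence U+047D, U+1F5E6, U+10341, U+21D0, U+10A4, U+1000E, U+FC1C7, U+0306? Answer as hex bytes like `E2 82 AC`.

D1 BD F0 9F 97 A6 F0 90 8D 81 E2 87 90 E1 82 A4 F0 90 80 8E F3 BC 87 87 CC 86

U+047D: 2-byte form → D1 BD.
U+1F5E6: 4-byte form → F0 9F 97 A6.
U+10341: 4-byte form → F0 90 8D 81.
U+21D0: 3-byte form → E2 87 90.
U+10A4: 3-byte form → E1 82 A4.
U+1000E: 4-byte form → F0 90 80 8E.
U+FC1C7: 4-byte form → F3 BC 87 87.
U+0306: 2-byte form → CC 86.
Concatenated (26 bytes): D1 BD F0 9F 97 A6 F0 90 8D 81 E2 87 90 E1 82 A4 F0 90 80 8E F3 BC 87 87 CC 86.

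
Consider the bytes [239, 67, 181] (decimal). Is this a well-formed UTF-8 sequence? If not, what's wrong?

invalid (non-continuation byte where continuation expected)

Leading byte 0xEF = 11101111 → 3-byte form.
Byte 2 is 0x43 = 01000011, which is not 10xxxxxx — expected a continuation byte.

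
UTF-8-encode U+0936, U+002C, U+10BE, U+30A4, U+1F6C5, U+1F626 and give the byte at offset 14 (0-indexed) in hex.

U+0936 → 3-byte form E0 A4 B6 at offsets 0–2.
U+002C → 1-byte form 2C at offsets 3–3.
U+10BE → 3-byte form E1 82 BE at offsets 4–6.
U+30A4 → 3-byte form E3 82 A4 at offsets 7–9.
U+1F6C5 → 4-byte form F0 9F 9B 85 at offsets 10–13.
U+1F626 → 4-byte form F0 9F 98 A6 at offsets 14–17.
Offset 14 falls in char 6's range; it's byte 1 of F0 9F 98 A6 = 0xF0.

0xF0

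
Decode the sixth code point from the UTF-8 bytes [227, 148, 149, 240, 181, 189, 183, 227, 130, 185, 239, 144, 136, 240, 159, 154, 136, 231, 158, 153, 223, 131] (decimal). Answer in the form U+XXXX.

U+7799

Offset 0: leading byte 0xE3 = 11100011 → 3-byte char #1 = E3 94 95.
Offset 3: leading byte 0xF0 = 11110000 → 4-byte char #2 = F0 B5 BD B7.
Offset 7: leading byte 0xE3 = 11100011 → 3-byte char #3 = E3 82 B9.
Offset 10: leading byte 0xEF = 11101111 → 3-byte char #4 = EF 90 88.
Offset 13: leading byte 0xF0 = 11110000 → 4-byte char #5 = F0 9F 9A 88.
Offset 17: leading byte 0xE7 = 11100111 → 3-byte char #6 = E7 9E 99.
Leading byte 0xE7 = 11100111 matches 1110xxxx → 3-byte sequence.
Byte 1: 0xE7 = 11100111, payload 0111 (4 bits).
Byte 2: 0x9E = 10011110 (10xxxxxx ✓), payload 011110.
Byte 3: 0x99 = 10011001 (10xxxxxx ✓), payload 011001.
Concatenate: 0111011110011001 = 0x7799 (16 bits → U+7799).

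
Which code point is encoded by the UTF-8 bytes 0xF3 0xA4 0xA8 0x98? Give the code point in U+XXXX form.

Leading byte 0xF3 = 11110011 matches 11110xxx → 4-byte sequence.
Byte 1: 0xF3 = 11110011, payload 011 (3 bits).
Byte 2: 0xA4 = 10100100 (10xxxxxx ✓), payload 100100.
Byte 3: 0xA8 = 10101000 (10xxxxxx ✓), payload 101000.
Byte 4: 0x98 = 10011000 (10xxxxxx ✓), payload 011000.
Concatenate: 011100100101000011000 = 0xE4A18 (21 bits → U+E4A18).

U+E4A18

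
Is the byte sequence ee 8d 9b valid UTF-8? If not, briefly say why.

Leading byte 0xEE = 11101110 → 3-byte form.
Continuation bytes 0x8D=10001101, 0x9B=10011011 all match 10xxxxxx.
Decoded value 0xE35B is ≥ 0x800 (shortest form) and not a surrogate.

valid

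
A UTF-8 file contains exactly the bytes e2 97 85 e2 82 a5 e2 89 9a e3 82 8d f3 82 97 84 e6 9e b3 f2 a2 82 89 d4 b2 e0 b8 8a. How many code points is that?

Byte at offset 0: 0xE2 = 11100010 → 3-byte char (#1). Advance 3.
Byte at offset 3: 0xE2 = 11100010 → 3-byte char (#2). Advance 3.
Byte at offset 6: 0xE2 = 11100010 → 3-byte char (#3). Advance 3.
Byte at offset 9: 0xE3 = 11100011 → 3-byte char (#4). Advance 3.
Byte at offset 12: 0xF3 = 11110011 → 4-byte char (#5). Advance 4.
Byte at offset 16: 0xE6 = 11100110 → 3-byte char (#6). Advance 3.
Byte at offset 19: 0xF2 = 11110010 → 4-byte char (#7). Advance 4.
Byte at offset 23: 0xD4 = 11010100 → 2-byte char (#8). Advance 2.
Byte at offset 25: 0xE0 = 11100000 → 3-byte char (#9). Advance 3.
Reached end at offset 28 after 9 code points.

9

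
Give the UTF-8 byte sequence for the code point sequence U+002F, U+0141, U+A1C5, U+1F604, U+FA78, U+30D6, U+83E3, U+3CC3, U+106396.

U+002F: 1-byte form → 2F.
U+0141: 2-byte form → C5 81.
U+A1C5: 3-byte form → EA 87 85.
U+1F604: 4-byte form → F0 9F 98 84.
U+FA78: 3-byte form → EF A9 B8.
U+30D6: 3-byte form → E3 83 96.
U+83E3: 3-byte form → E8 8F A3.
U+3CC3: 3-byte form → E3 B3 83.
U+106396: 4-byte form → F4 86 8E 96.
Concatenated (26 bytes): 2F C5 81 EA 87 85 F0 9F 98 84 EF A9 B8 E3 83 96 E8 8F A3 E3 B3 83 F4 86 8E 96.

2F C5 81 EA 87 85 F0 9F 98 84 EF A9 B8 E3 83 96 E8 8F A3 E3 B3 83 F4 86 8E 96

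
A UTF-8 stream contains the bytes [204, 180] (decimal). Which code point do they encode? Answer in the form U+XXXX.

U+0334

Leading byte 0xCC = 11001100 matches 110xxxxx → 2-byte sequence.
Byte 1: 0xCC = 11001100, payload 01100 (5 bits).
Byte 2: 0xB4 = 10110100 (10xxxxxx ✓), payload 110100.
Concatenate: 01100110100 = 0x334 (11 bits → U+0334).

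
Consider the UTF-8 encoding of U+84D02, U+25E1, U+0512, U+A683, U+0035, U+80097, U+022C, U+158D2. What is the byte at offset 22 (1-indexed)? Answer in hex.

0xA3

1-indexed offset 22 is 0-indexed offset 21.
U+84D02 → 4-byte form F2 84 B4 82 at offsets 0–3.
U+25E1 → 3-byte form E2 97 A1 at offsets 4–6.
U+0512 → 2-byte form D4 92 at offsets 7–8.
U+A683 → 3-byte form EA 9A 83 at offsets 9–11.
U+0035 → 1-byte form 35 at offsets 12–12.
U+80097 → 4-byte form F2 80 82 97 at offsets 13–16.
U+022C → 2-byte form C8 AC at offsets 17–18.
U+158D2 → 4-byte form F0 95 A3 92 at offsets 19–22.
Offset 21 falls in char 8's range; it's byte 3 of F0 95 A3 92 = 0xA3.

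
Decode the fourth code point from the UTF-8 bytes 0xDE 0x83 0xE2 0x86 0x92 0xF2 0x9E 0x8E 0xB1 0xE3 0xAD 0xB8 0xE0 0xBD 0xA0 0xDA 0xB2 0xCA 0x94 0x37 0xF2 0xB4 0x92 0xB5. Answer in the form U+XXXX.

Offset 0: leading byte 0xDE = 11011110 → 2-byte char #1 = DE 83.
Offset 2: leading byte 0xE2 = 11100010 → 3-byte char #2 = E2 86 92.
Offset 5: leading byte 0xF2 = 11110010 → 4-byte char #3 = F2 9E 8E B1.
Offset 9: leading byte 0xE3 = 11100011 → 3-byte char #4 = E3 AD B8.
Leading byte 0xE3 = 11100011 matches 1110xxxx → 3-byte sequence.
Byte 1: 0xE3 = 11100011, payload 0011 (4 bits).
Byte 2: 0xAD = 10101101 (10xxxxxx ✓), payload 101101.
Byte 3: 0xB8 = 10111000 (10xxxxxx ✓), payload 111000.
Concatenate: 0011101101111000 = 0x3B78 (16 bits → U+3B78).

U+3B78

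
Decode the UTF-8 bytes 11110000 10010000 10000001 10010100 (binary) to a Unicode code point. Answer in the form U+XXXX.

Leading byte 0xF0 = 11110000 matches 11110xxx → 4-byte sequence.
Byte 1: 0xF0 = 11110000, payload 000 (3 bits).
Byte 2: 0x90 = 10010000 (10xxxxxx ✓), payload 010000.
Byte 3: 0x81 = 10000001 (10xxxxxx ✓), payload 000001.
Byte 4: 0x94 = 10010100 (10xxxxxx ✓), payload 010100.
Concatenate: 000010000000001010100 = 0x10054 (21 bits → U+10054).

U+10054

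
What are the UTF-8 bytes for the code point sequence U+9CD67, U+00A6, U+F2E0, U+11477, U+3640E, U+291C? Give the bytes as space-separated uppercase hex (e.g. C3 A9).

F2 9C B5 A7 C2 A6 EF 8B A0 F0 91 91 B7 F0 B6 90 8E E2 A4 9C

U+9CD67: 4-byte form → F2 9C B5 A7.
U+00A6: 2-byte form → C2 A6.
U+F2E0: 3-byte form → EF 8B A0.
U+11477: 4-byte form → F0 91 91 B7.
U+3640E: 4-byte form → F0 B6 90 8E.
U+291C: 3-byte form → E2 A4 9C.
Concatenated (20 bytes): F2 9C B5 A7 C2 A6 EF 8B A0 F0 91 91 B7 F0 B6 90 8E E2 A4 9C.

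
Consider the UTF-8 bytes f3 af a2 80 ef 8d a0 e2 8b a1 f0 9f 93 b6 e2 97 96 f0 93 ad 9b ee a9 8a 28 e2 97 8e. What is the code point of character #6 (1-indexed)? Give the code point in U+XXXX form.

U+13B5B

Offset 0: leading byte 0xF3 = 11110011 → 4-byte char #1 = F3 AF A2 80.
Offset 4: leading byte 0xEF = 11101111 → 3-byte char #2 = EF 8D A0.
Offset 7: leading byte 0xE2 = 11100010 → 3-byte char #3 = E2 8B A1.
Offset 10: leading byte 0xF0 = 11110000 → 4-byte char #4 = F0 9F 93 B6.
Offset 14: leading byte 0xE2 = 11100010 → 3-byte char #5 = E2 97 96.
Offset 17: leading byte 0xF0 = 11110000 → 4-byte char #6 = F0 93 AD 9B.
Leading byte 0xF0 = 11110000 matches 11110xxx → 4-byte sequence.
Byte 1: 0xF0 = 11110000, payload 000 (3 bits).
Byte 2: 0x93 = 10010011 (10xxxxxx ✓), payload 010011.
Byte 3: 0xAD = 10101101 (10xxxxxx ✓), payload 101101.
Byte 4: 0x9B = 10011011 (10xxxxxx ✓), payload 011011.
Concatenate: 000010011101101011011 = 0x13B5B (21 bits → U+13B5B).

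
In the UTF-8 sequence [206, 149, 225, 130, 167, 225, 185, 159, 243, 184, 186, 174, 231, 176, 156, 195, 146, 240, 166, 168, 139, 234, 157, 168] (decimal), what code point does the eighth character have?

U+A768

Offset 0: leading byte 0xCE = 11001110 → 2-byte char #1 = CE 95.
Offset 2: leading byte 0xE1 = 11100001 → 3-byte char #2 = E1 82 A7.
Offset 5: leading byte 0xE1 = 11100001 → 3-byte char #3 = E1 B9 9F.
Offset 8: leading byte 0xF3 = 11110011 → 4-byte char #4 = F3 B8 BA AE.
Offset 12: leading byte 0xE7 = 11100111 → 3-byte char #5 = E7 B0 9C.
Offset 15: leading byte 0xC3 = 11000011 → 2-byte char #6 = C3 92.
Offset 17: leading byte 0xF0 = 11110000 → 4-byte char #7 = F0 A6 A8 8B.
Offset 21: leading byte 0xEA = 11101010 → 3-byte char #8 = EA 9D A8.
Leading byte 0xEA = 11101010 matches 1110xxxx → 3-byte sequence.
Byte 1: 0xEA = 11101010, payload 1010 (4 bits).
Byte 2: 0x9D = 10011101 (10xxxxxx ✓), payload 011101.
Byte 3: 0xA8 = 10101000 (10xxxxxx ✓), payload 101000.
Concatenate: 1010011101101000 = 0xA768 (16 bits → U+A768).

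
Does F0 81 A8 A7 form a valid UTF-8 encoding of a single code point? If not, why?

invalid (overlong encoding)

Leading byte 0xF0 = 11110000 → 4-byte form.
Continuation bytes all match 10xxxxxx. Payload decodes to 0x1A27.
But 0x1A27 < 0x10000, the minimum for a 4-byte sequence — this is an overlong encoding.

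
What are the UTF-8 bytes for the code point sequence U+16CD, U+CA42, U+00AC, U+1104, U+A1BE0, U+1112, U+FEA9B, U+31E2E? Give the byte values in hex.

U+16CD: 3-byte form → E1 9B 8D.
U+CA42: 3-byte form → EC A9 82.
U+00AC: 2-byte form → C2 AC.
U+1104: 3-byte form → E1 84 84.
U+A1BE0: 4-byte form → F2 A1 AF A0.
U+1112: 3-byte form → E1 84 92.
U+FEA9B: 4-byte form → F3 BE AA 9B.
U+31E2E: 4-byte form → F0 B1 B8 AE.
Concatenated (26 bytes): E1 9B 8D EC A9 82 C2 AC E1 84 84 F2 A1 AF A0 E1 84 92 F3 BE AA 9B F0 B1 B8 AE.

E1 9B 8D EC A9 82 C2 AC E1 84 84 F2 A1 AF A0 E1 84 92 F3 BE AA 9B F0 B1 B8 AE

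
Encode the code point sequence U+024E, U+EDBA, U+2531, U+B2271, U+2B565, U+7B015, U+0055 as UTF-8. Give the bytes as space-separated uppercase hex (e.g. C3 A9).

C9 8E EE B6 BA E2 94 B1 F2 B2 89 B1 F0 AB 95 A5 F1 BB 80 95 55

U+024E: 2-byte form → C9 8E.
U+EDBA: 3-byte form → EE B6 BA.
U+2531: 3-byte form → E2 94 B1.
U+B2271: 4-byte form → F2 B2 89 B1.
U+2B565: 4-byte form → F0 AB 95 A5.
U+7B015: 4-byte form → F1 BB 80 95.
U+0055: 1-byte form → 55.
Concatenated (21 bytes): C9 8E EE B6 BA E2 94 B1 F2 B2 89 B1 F0 AB 95 A5 F1 BB 80 95 55.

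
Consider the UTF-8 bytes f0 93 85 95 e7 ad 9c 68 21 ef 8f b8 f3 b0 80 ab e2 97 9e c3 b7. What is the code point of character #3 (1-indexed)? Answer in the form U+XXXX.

Offset 0: leading byte 0xF0 = 11110000 → 4-byte char #1 = F0 93 85 95.
Offset 4: leading byte 0xE7 = 11100111 → 3-byte char #2 = E7 AD 9C.
Offset 7: leading byte 0x68 = 01101000 → 1-byte char #3 = 68.
Leading byte 0x68 = 01101000 matches 0xxxxxxx → 1-byte sequence.
Byte 1: 0x68 = 01101000, payload 1101000 (7 bits).
Concatenate: 1101000 = 0x68 (7 bits → U+0068).

U+0068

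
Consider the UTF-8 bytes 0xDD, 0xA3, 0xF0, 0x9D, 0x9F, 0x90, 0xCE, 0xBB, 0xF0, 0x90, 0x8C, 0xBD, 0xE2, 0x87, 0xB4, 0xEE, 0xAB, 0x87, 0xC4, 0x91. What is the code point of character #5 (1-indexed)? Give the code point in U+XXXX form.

Offset 0: leading byte 0xDD = 11011101 → 2-byte char #1 = DD A3.
Offset 2: leading byte 0xF0 = 11110000 → 4-byte char #2 = F0 9D 9F 90.
Offset 6: leading byte 0xCE = 11001110 → 2-byte char #3 = CE BB.
Offset 8: leading byte 0xF0 = 11110000 → 4-byte char #4 = F0 90 8C BD.
Offset 12: leading byte 0xE2 = 11100010 → 3-byte char #5 = E2 87 B4.
Leading byte 0xE2 = 11100010 matches 1110xxxx → 3-byte sequence.
Byte 1: 0xE2 = 11100010, payload 0010 (4 bits).
Byte 2: 0x87 = 10000111 (10xxxxxx ✓), payload 000111.
Byte 3: 0xB4 = 10110100 (10xxxxxx ✓), payload 110100.
Concatenate: 0010000111110100 = 0x21F4 (16 bits → U+21F4).

U+21F4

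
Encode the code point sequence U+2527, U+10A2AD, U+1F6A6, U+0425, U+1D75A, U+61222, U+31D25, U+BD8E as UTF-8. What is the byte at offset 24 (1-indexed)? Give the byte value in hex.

1-indexed offset 24 is 0-indexed offset 23.
U+2527 → 3-byte form E2 94 A7 at offsets 0–2.
U+10A2AD → 4-byte form F4 8A 8A AD at offsets 3–6.
U+1F6A6 → 4-byte form F0 9F 9A A6 at offsets 7–10.
U+0425 → 2-byte form D0 A5 at offsets 11–12.
U+1D75A → 4-byte form F0 9D 9D 9A at offsets 13–16.
U+61222 → 4-byte form F1 A1 88 A2 at offsets 17–20.
U+31D25 → 4-byte form F0 B1 B4 A5 at offsets 21–24.
Offset 23 falls in char 7's range; it's byte 3 of F0 B1 B4 A5 = 0xB4.

0xB4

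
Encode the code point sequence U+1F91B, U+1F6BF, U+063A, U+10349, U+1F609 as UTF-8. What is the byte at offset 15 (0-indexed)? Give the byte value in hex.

U+1F91B → 4-byte form F0 9F A4 9B at offsets 0–3.
U+1F6BF → 4-byte form F0 9F 9A BF at offsets 4–7.
U+063A → 2-byte form D8 BA at offsets 8–9.
U+10349 → 4-byte form F0 90 8D 89 at offsets 10–13.
U+1F609 → 4-byte form F0 9F 98 89 at offsets 14–17.
Offset 15 falls in char 5's range; it's byte 2 of F0 9F 98 89 = 0x9F.

0x9F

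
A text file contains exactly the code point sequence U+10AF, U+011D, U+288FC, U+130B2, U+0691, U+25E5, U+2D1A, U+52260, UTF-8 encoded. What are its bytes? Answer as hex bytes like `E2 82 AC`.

E1 82 AF C4 9D F0 A8 A3 BC F0 93 82 B2 DA 91 E2 97 A5 E2 B4 9A F1 92 89 A0

U+10AF: 3-byte form → E1 82 AF.
U+011D: 2-byte form → C4 9D.
U+288FC: 4-byte form → F0 A8 A3 BC.
U+130B2: 4-byte form → F0 93 82 B2.
U+0691: 2-byte form → DA 91.
U+25E5: 3-byte form → E2 97 A5.
U+2D1A: 3-byte form → E2 B4 9A.
U+52260: 4-byte form → F1 92 89 A0.
Concatenated (25 bytes): E1 82 AF C4 9D F0 A8 A3 BC F0 93 82 B2 DA 91 E2 97 A5 E2 B4 9A F1 92 89 A0.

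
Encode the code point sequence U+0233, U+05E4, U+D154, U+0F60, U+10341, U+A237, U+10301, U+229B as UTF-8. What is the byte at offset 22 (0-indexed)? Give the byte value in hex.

0x8A

U+0233 → 2-byte form C8 B3 at offsets 0–1.
U+05E4 → 2-byte form D7 A4 at offsets 2–3.
U+D154 → 3-byte form ED 85 94 at offsets 4–6.
U+0F60 → 3-byte form E0 BD A0 at offsets 7–9.
U+10341 → 4-byte form F0 90 8D 81 at offsets 10–13.
U+A237 → 3-byte form EA 88 B7 at offsets 14–16.
U+10301 → 4-byte form F0 90 8C 81 at offsets 17–20.
U+229B → 3-byte form E2 8A 9B at offsets 21–23.
Offset 22 falls in char 8's range; it's byte 2 of E2 8A 9B = 0x8A.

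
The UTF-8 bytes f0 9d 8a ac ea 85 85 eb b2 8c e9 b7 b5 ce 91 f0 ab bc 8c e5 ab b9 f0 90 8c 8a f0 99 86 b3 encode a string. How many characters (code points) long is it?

Byte at offset 0: 0xF0 = 11110000 → 4-byte char (#1). Advance 4.
Byte at offset 4: 0xEA = 11101010 → 3-byte char (#2). Advance 3.
Byte at offset 7: 0xEB = 11101011 → 3-byte char (#3). Advance 3.
Byte at offset 10: 0xE9 = 11101001 → 3-byte char (#4). Advance 3.
Byte at offset 13: 0xCE = 11001110 → 2-byte char (#5). Advance 2.
Byte at offset 15: 0xF0 = 11110000 → 4-byte char (#6). Advance 4.
Byte at offset 19: 0xE5 = 11100101 → 3-byte char (#7). Advance 3.
Byte at offset 22: 0xF0 = 11110000 → 4-byte char (#8). Advance 4.
Byte at offset 26: 0xF0 = 11110000 → 4-byte char (#9). Advance 4.
Reached end at offset 30 after 9 code points.

9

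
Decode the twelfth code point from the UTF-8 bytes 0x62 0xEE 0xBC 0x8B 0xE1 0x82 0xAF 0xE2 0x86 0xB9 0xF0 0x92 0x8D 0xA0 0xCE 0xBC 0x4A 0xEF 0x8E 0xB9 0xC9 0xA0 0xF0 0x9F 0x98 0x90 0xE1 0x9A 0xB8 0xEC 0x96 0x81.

Offset 0: leading byte 0x62 = 01100010 → 1-byte char #1 = 62.
Offset 1: leading byte 0xEE = 11101110 → 3-byte char #2 = EE BC 8B.
Offset 4: leading byte 0xE1 = 11100001 → 3-byte char #3 = E1 82 AF.
Offset 7: leading byte 0xE2 = 11100010 → 3-byte char #4 = E2 86 B9.
Offset 10: leading byte 0xF0 = 11110000 → 4-byte char #5 = F0 92 8D A0.
Offset 14: leading byte 0xCE = 11001110 → 2-byte char #6 = CE BC.
Offset 16: leading byte 0x4A = 01001010 → 1-byte char #7 = 4A.
Offset 17: leading byte 0xEF = 11101111 → 3-byte char #8 = EF 8E B9.
Offset 20: leading byte 0xC9 = 11001001 → 2-byte char #9 = C9 A0.
Offset 22: leading byte 0xF0 = 11110000 → 4-byte char #10 = F0 9F 98 90.
Offset 26: leading byte 0xE1 = 11100001 → 3-byte char #11 = E1 9A B8.
Offset 29: leading byte 0xEC = 11101100 → 3-byte char #12 = EC 96 81.
Leading byte 0xEC = 11101100 matches 1110xxxx → 3-byte sequence.
Byte 1: 0xEC = 11101100, payload 1100 (4 bits).
Byte 2: 0x96 = 10010110 (10xxxxxx ✓), payload 010110.
Byte 3: 0x81 = 10000001 (10xxxxxx ✓), payload 000001.
Concatenate: 1100010110000001 = 0xC581 (16 bits → U+C581).

U+C581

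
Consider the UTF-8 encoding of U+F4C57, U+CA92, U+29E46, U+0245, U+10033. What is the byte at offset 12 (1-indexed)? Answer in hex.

0xC9

1-indexed offset 12 is 0-indexed offset 11.
U+F4C57 → 4-byte form F3 B4 B1 97 at offsets 0–3.
U+CA92 → 3-byte form EC AA 92 at offsets 4–6.
U+29E46 → 4-byte form F0 A9 B9 86 at offsets 7–10.
U+0245 → 2-byte form C9 85 at offsets 11–12.
Offset 11 falls in char 4's range; it's byte 1 of C9 85 = 0xC9.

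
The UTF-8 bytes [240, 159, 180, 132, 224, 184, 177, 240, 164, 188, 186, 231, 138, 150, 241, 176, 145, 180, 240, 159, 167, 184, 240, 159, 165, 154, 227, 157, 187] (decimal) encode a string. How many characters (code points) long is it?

Byte at offset 0: 0xF0 = 11110000 → 4-byte char (#1). Advance 4.
Byte at offset 4: 0xE0 = 11100000 → 3-byte char (#2). Advance 3.
Byte at offset 7: 0xF0 = 11110000 → 4-byte char (#3). Advance 4.
Byte at offset 11: 0xE7 = 11100111 → 3-byte char (#4). Advance 3.
Byte at offset 14: 0xF1 = 11110001 → 4-byte char (#5). Advance 4.
Byte at offset 18: 0xF0 = 11110000 → 4-byte char (#6). Advance 4.
Byte at offset 22: 0xF0 = 11110000 → 4-byte char (#7). Advance 4.
Byte at offset 26: 0xE3 = 11100011 → 3-byte char (#8). Advance 3.
Reached end at offset 29 after 8 code points.

8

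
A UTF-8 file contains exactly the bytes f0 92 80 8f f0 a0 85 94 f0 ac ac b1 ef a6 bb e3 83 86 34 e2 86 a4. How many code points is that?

7

Byte at offset 0: 0xF0 = 11110000 → 4-byte char (#1). Advance 4.
Byte at offset 4: 0xF0 = 11110000 → 4-byte char (#2). Advance 4.
Byte at offset 8: 0xF0 = 11110000 → 4-byte char (#3). Advance 4.
Byte at offset 12: 0xEF = 11101111 → 3-byte char (#4). Advance 3.
Byte at offset 15: 0xE3 = 11100011 → 3-byte char (#5). Advance 3.
Byte at offset 18: 0x34 = 00110100 → 1-byte char (#6). Advance 1.
Byte at offset 19: 0xE2 = 11100010 → 3-byte char (#7). Advance 3.
Reached end at offset 22 after 7 code points.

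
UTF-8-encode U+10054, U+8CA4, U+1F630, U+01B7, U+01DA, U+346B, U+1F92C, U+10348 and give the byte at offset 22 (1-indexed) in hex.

1-indexed offset 22 is 0-indexed offset 21.
U+10054 → 4-byte form F0 90 81 94 at offsets 0–3.
U+8CA4 → 3-byte form E8 B2 A4 at offsets 4–6.
U+1F630 → 4-byte form F0 9F 98 B0 at offsets 7–10.
U+01B7 → 2-byte form C6 B7 at offsets 11–12.
U+01DA → 2-byte form C7 9A at offsets 13–14.
U+346B → 3-byte form E3 91 AB at offsets 15–17.
U+1F92C → 4-byte form F0 9F A4 AC at offsets 18–21.
Offset 21 falls in char 7's range; it's byte 4 of F0 9F A4 AC = 0xAC.

0xAC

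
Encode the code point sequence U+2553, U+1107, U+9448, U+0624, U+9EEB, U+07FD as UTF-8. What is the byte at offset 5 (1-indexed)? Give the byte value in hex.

0x84

1-indexed offset 5 is 0-indexed offset 4.
U+2553 → 3-byte form E2 95 93 at offsets 0–2.
U+1107 → 3-byte form E1 84 87 at offsets 3–5.
Offset 4 falls in char 2's range; it's byte 2 of E1 84 87 = 0x84.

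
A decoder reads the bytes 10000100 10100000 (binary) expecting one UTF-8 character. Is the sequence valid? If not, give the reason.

invalid (continuation byte with no leading byte)

Byte 0x84 = 10000100 has the form 10xxxxxx — a continuation byte — but there is no preceding leading byte.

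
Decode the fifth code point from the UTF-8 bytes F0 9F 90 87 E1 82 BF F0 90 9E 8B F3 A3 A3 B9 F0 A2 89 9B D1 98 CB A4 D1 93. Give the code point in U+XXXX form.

U+2225B

Offset 0: leading byte 0xF0 = 11110000 → 4-byte char #1 = F0 9F 90 87.
Offset 4: leading byte 0xE1 = 11100001 → 3-byte char #2 = E1 82 BF.
Offset 7: leading byte 0xF0 = 11110000 → 4-byte char #3 = F0 90 9E 8B.
Offset 11: leading byte 0xF3 = 11110011 → 4-byte char #4 = F3 A3 A3 B9.
Offset 15: leading byte 0xF0 = 11110000 → 4-byte char #5 = F0 A2 89 9B.
Leading byte 0xF0 = 11110000 matches 11110xxx → 4-byte sequence.
Byte 1: 0xF0 = 11110000, payload 000 (3 bits).
Byte 2: 0xA2 = 10100010 (10xxxxxx ✓), payload 100010.
Byte 3: 0x89 = 10001001 (10xxxxxx ✓), payload 001001.
Byte 4: 0x9B = 10011011 (10xxxxxx ✓), payload 011011.
Concatenate: 000100010001001011011 = 0x2225B (21 bits → U+2225B).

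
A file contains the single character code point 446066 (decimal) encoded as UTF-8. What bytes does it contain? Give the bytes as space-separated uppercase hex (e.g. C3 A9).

U+6CE72 = 0x6CE72 = 446066 decimal. In range U+10000–U+10FFFF → 4-byte form: 11110xxx 10xxxxxx 10xxxxxx 10xxxxxx.
Binary (21 bits): 001101100111001110010.
Split 3+6+6+6: 001 | 101100 | 111001 | 110010.
Byte 1: 11110001 = 0xF1.
Byte 2: 10101100 = 0xAC.
Byte 3: 10111001 = 0xB9.
Byte 4: 10110010 = 0xB2.

F1 AC B9 B2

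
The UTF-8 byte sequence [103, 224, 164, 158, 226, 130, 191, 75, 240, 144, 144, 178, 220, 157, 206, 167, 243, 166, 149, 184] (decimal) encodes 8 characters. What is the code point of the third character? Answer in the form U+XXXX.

U+20BF

Offset 0: leading byte 0x67 = 01100111 → 1-byte char #1 = 67.
Offset 1: leading byte 0xE0 = 11100000 → 3-byte char #2 = E0 A4 9E.
Offset 4: leading byte 0xE2 = 11100010 → 3-byte char #3 = E2 82 BF.
Leading byte 0xE2 = 11100010 matches 1110xxxx → 3-byte sequence.
Byte 1: 0xE2 = 11100010, payload 0010 (4 bits).
Byte 2: 0x82 = 10000010 (10xxxxxx ✓), payload 000010.
Byte 3: 0xBF = 10111111 (10xxxxxx ✓), payload 111111.
Concatenate: 0010000010111111 = 0x20BF (16 bits → U+20BF).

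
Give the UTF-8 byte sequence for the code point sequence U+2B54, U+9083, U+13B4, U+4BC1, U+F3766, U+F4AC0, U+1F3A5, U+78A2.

E2 AD 94 E9 82 83 E1 8E B4 E4 AF 81 F3 B3 9D A6 F3 B4 AB 80 F0 9F 8E A5 E7 A2 A2

U+2B54: 3-byte form → E2 AD 94.
U+9083: 3-byte form → E9 82 83.
U+13B4: 3-byte form → E1 8E B4.
U+4BC1: 3-byte form → E4 AF 81.
U+F3766: 4-byte form → F3 B3 9D A6.
U+F4AC0: 4-byte form → F3 B4 AB 80.
U+1F3A5: 4-byte form → F0 9F 8E A5.
U+78A2: 3-byte form → E7 A2 A2.
Concatenated (27 bytes): E2 AD 94 E9 82 83 E1 8E B4 E4 AF 81 F3 B3 9D A6 F3 B4 AB 80 F0 9F 8E A5 E7 A2 A2.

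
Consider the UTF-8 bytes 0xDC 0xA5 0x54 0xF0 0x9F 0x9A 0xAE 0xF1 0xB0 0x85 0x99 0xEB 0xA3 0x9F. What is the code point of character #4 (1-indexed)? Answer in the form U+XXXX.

U+70159

Offset 0: leading byte 0xDC = 11011100 → 2-byte char #1 = DC A5.
Offset 2: leading byte 0x54 = 01010100 → 1-byte char #2 = 54.
Offset 3: leading byte 0xF0 = 11110000 → 4-byte char #3 = F0 9F 9A AE.
Offset 7: leading byte 0xF1 = 11110001 → 4-byte char #4 = F1 B0 85 99.
Leading byte 0xF1 = 11110001 matches 11110xxx → 4-byte sequence.
Byte 1: 0xF1 = 11110001, payload 001 (3 bits).
Byte 2: 0xB0 = 10110000 (10xxxxxx ✓), payload 110000.
Byte 3: 0x85 = 10000101 (10xxxxxx ✓), payload 000101.
Byte 4: 0x99 = 10011001 (10xxxxxx ✓), payload 011001.
Concatenate: 001110000000101011001 = 0x70159 (21 bits → U+70159).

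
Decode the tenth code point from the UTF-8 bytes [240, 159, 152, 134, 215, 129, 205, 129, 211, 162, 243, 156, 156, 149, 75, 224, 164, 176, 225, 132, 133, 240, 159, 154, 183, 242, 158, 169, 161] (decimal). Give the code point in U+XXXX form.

U+9EA61

Offset 0: leading byte 0xF0 = 11110000 → 4-byte char #1 = F0 9F 98 86.
Offset 4: leading byte 0xD7 = 11010111 → 2-byte char #2 = D7 81.
Offset 6: leading byte 0xCD = 11001101 → 2-byte char #3 = CD 81.
Offset 8: leading byte 0xD3 = 11010011 → 2-byte char #4 = D3 A2.
Offset 10: leading byte 0xF3 = 11110011 → 4-byte char #5 = F3 9C 9C 95.
Offset 14: leading byte 0x4B = 01001011 → 1-byte char #6 = 4B.
Offset 15: leading byte 0xE0 = 11100000 → 3-byte char #7 = E0 A4 B0.
Offset 18: leading byte 0xE1 = 11100001 → 3-byte char #8 = E1 84 85.
Offset 21: leading byte 0xF0 = 11110000 → 4-byte char #9 = F0 9F 9A B7.
Offset 25: leading byte 0xF2 = 11110010 → 4-byte char #10 = F2 9E A9 A1.
Leading byte 0xF2 = 11110010 matches 11110xxx → 4-byte sequence.
Byte 1: 0xF2 = 11110010, payload 010 (3 bits).
Byte 2: 0x9E = 10011110 (10xxxxxx ✓), payload 011110.
Byte 3: 0xA9 = 10101001 (10xxxxxx ✓), payload 101001.
Byte 4: 0xA1 = 10100001 (10xxxxxx ✓), payload 100001.
Concatenate: 010011110101001100001 = 0x9EA61 (21 bits → U+9EA61).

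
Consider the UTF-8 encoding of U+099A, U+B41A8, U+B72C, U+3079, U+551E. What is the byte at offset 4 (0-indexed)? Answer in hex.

0xB4

U+099A → 3-byte form E0 A6 9A at offsets 0–2.
U+B41A8 → 4-byte form F2 B4 86 A8 at offsets 3–6.
Offset 4 falls in char 2's range; it's byte 2 of F2 B4 86 A8 = 0xB4.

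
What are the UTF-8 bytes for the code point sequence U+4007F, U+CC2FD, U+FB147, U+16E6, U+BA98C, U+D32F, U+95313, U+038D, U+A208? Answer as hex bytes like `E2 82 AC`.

F1 80 81 BF F3 8C 8B BD F3 BB 85 87 E1 9B A6 F2 BA A6 8C ED 8C AF F2 95 8C 93 CE 8D EA 88 88

U+4007F: 4-byte form → F1 80 81 BF.
U+CC2FD: 4-byte form → F3 8C 8B BD.
U+FB147: 4-byte form → F3 BB 85 87.
U+16E6: 3-byte form → E1 9B A6.
U+BA98C: 4-byte form → F2 BA A6 8C.
U+D32F: 3-byte form → ED 8C AF.
U+95313: 4-byte form → F2 95 8C 93.
U+038D: 2-byte form → CE 8D.
U+A208: 3-byte form → EA 88 88.
Concatenated (31 bytes): F1 80 81 BF F3 8C 8B BD F3 BB 85 87 E1 9B A6 F2 BA A6 8C ED 8C AF F2 95 8C 93 CE 8D EA 88 88.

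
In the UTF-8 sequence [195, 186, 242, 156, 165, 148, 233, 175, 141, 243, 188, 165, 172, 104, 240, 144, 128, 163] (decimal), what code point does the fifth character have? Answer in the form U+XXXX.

Offset 0: leading byte 0xC3 = 11000011 → 2-byte char #1 = C3 BA.
Offset 2: leading byte 0xF2 = 11110010 → 4-byte char #2 = F2 9C A5 94.
Offset 6: leading byte 0xE9 = 11101001 → 3-byte char #3 = E9 AF 8D.
Offset 9: leading byte 0xF3 = 11110011 → 4-byte char #4 = F3 BC A5 AC.
Offset 13: leading byte 0x68 = 01101000 → 1-byte char #5 = 68.
Leading byte 0x68 = 01101000 matches 0xxxxxxx → 1-byte sequence.
Byte 1: 0x68 = 01101000, payload 1101000 (7 bits).
Concatenate: 1101000 = 0x68 (7 bits → U+0068).

U+0068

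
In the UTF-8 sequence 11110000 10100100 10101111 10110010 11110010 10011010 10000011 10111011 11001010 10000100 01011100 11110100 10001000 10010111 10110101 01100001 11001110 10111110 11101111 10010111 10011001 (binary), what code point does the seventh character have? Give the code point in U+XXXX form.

U+03BE

Offset 0: leading byte 0xF0 = 11110000 → 4-byte char #1 = F0 A4 AF B2.
Offset 4: leading byte 0xF2 = 11110010 → 4-byte char #2 = F2 9A 83 BB.
Offset 8: leading byte 0xCA = 11001010 → 2-byte char #3 = CA 84.
Offset 10: leading byte 0x5C = 01011100 → 1-byte char #4 = 5C.
Offset 11: leading byte 0xF4 = 11110100 → 4-byte char #5 = F4 88 97 B5.
Offset 15: leading byte 0x61 = 01100001 → 1-byte char #6 = 61.
Offset 16: leading byte 0xCE = 11001110 → 2-byte char #7 = CE BE.
Leading byte 0xCE = 11001110 matches 110xxxxx → 2-byte sequence.
Byte 1: 0xCE = 11001110, payload 01110 (5 bits).
Byte 2: 0xBE = 10111110 (10xxxxxx ✓), payload 111110.
Concatenate: 01110111110 = 0x3BE (11 bits → U+03BE).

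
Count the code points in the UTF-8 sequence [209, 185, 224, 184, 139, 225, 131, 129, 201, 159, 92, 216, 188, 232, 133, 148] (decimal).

7

Byte at offset 0: 0xD1 = 11010001 → 2-byte char (#1). Advance 2.
Byte at offset 2: 0xE0 = 11100000 → 3-byte char (#2). Advance 3.
Byte at offset 5: 0xE1 = 11100001 → 3-byte char (#3). Advance 3.
Byte at offset 8: 0xC9 = 11001001 → 2-byte char (#4). Advance 2.
Byte at offset 10: 0x5C = 01011100 → 1-byte char (#5). Advance 1.
Byte at offset 11: 0xD8 = 11011000 → 2-byte char (#6). Advance 2.
Byte at offset 13: 0xE8 = 11101000 → 3-byte char (#7). Advance 3.
Reached end at offset 16 after 7 code points.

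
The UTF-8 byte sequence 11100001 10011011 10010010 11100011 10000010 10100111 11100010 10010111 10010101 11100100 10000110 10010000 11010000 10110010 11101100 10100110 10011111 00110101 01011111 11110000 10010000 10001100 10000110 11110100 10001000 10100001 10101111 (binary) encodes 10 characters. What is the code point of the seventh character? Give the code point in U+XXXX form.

Offset 0: leading byte 0xE1 = 11100001 → 3-byte char #1 = E1 9B 92.
Offset 3: leading byte 0xE3 = 11100011 → 3-byte char #2 = E3 82 A7.
Offset 6: leading byte 0xE2 = 11100010 → 3-byte char #3 = E2 97 95.
Offset 9: leading byte 0xE4 = 11100100 → 3-byte char #4 = E4 86 90.
Offset 12: leading byte 0xD0 = 11010000 → 2-byte char #5 = D0 B2.
Offset 14: leading byte 0xEC = 11101100 → 3-byte char #6 = EC A6 9F.
Offset 17: leading byte 0x35 = 00110101 → 1-byte char #7 = 35.
Leading byte 0x35 = 00110101 matches 0xxxxxxx → 1-byte sequence.
Byte 1: 0x35 = 00110101, payload 0110101 (7 bits).
Concatenate: 0110101 = 0x35 (7 bits → U+0035).

U+0035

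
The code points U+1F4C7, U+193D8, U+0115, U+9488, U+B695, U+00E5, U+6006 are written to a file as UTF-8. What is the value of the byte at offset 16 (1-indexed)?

1-indexed offset 16 is 0-indexed offset 15.
U+1F4C7 → 4-byte form F0 9F 93 87 at offsets 0–3.
U+193D8 → 4-byte form F0 99 8F 98 at offsets 4–7.
U+0115 → 2-byte form C4 95 at offsets 8–9.
U+9488 → 3-byte form E9 92 88 at offsets 10–12.
U+B695 → 3-byte form EB 9A 95 at offsets 13–15.
Offset 15 falls in char 5's range; it's byte 3 of EB 9A 95 = 0x95.

0x95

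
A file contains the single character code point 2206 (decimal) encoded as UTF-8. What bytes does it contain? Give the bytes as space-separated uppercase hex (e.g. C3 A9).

U+089E = 0x89E = 2206 decimal. In range U+0800–U+FFFF → 3-byte form: 1110xxxx 10xxxxxx 10xxxxxx.
Binary (16 bits): 0000100010011110.
Split 4+6+6: 0000 | 100010 | 011110.
Byte 1: 11100000 = 0xE0.
Byte 2: 10100010 = 0xA2.
Byte 3: 10011110 = 0x9E.

E0 A2 9E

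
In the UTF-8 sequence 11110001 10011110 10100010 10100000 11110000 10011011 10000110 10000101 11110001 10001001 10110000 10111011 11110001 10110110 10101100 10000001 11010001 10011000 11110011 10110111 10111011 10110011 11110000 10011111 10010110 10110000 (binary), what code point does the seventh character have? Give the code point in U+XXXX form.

Offset 0: leading byte 0xF1 = 11110001 → 4-byte char #1 = F1 9E A2 A0.
Offset 4: leading byte 0xF0 = 11110000 → 4-byte char #2 = F0 9B 86 85.
Offset 8: leading byte 0xF1 = 11110001 → 4-byte char #3 = F1 89 B0 BB.
Offset 12: leading byte 0xF1 = 11110001 → 4-byte char #4 = F1 B6 AC 81.
Offset 16: leading byte 0xD1 = 11010001 → 2-byte char #5 = D1 98.
Offset 18: leading byte 0xF3 = 11110011 → 4-byte char #6 = F3 B7 BB B3.
Offset 22: leading byte 0xF0 = 11110000 → 4-byte char #7 = F0 9F 96 B0.
Leading byte 0xF0 = 11110000 matches 11110xxx → 4-byte sequence.
Byte 1: 0xF0 = 11110000, payload 000 (3 bits).
Byte 2: 0x9F = 10011111 (10xxxxxx ✓), payload 011111.
Byte 3: 0x96 = 10010110 (10xxxxxx ✓), payload 010110.
Byte 4: 0xB0 = 10110000 (10xxxxxx ✓), payload 110000.
Concatenate: 000011111010110110000 = 0x1F5B0 (21 bits → U+1F5B0).

U+1F5B0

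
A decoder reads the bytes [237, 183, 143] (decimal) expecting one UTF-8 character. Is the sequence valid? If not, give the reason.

Structurally a 3-byte sequence; payload = 0xDDCF.
But 0xDDCF is in U+D800–U+DFFF, the surrogate range. Surrogates are not Unicode scalar values and are forbidden in UTF-8.

invalid (encodes a surrogate (U+D800–U+DFFF))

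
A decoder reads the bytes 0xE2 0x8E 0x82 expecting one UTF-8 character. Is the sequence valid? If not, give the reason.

valid

Leading byte 0xE2 = 11100010 → 3-byte form.
Continuation bytes 0x8E=10001110, 0x82=10000010 all match 10xxxxxx.
Decoded value 0x2382 is ≥ 0x800 (shortest form) and not a surrogate.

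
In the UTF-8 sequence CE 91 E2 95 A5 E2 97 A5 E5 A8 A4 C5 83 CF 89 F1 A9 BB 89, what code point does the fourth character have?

Offset 0: leading byte 0xCE = 11001110 → 2-byte char #1 = CE 91.
Offset 2: leading byte 0xE2 = 11100010 → 3-byte char #2 = E2 95 A5.
Offset 5: leading byte 0xE2 = 11100010 → 3-byte char #3 = E2 97 A5.
Offset 8: leading byte 0xE5 = 11100101 → 3-byte char #4 = E5 A8 A4.
Leading byte 0xE5 = 11100101 matches 1110xxxx → 3-byte sequence.
Byte 1: 0xE5 = 11100101, payload 0101 (4 bits).
Byte 2: 0xA8 = 10101000 (10xxxxxx ✓), payload 101000.
Byte 3: 0xA4 = 10100100 (10xxxxxx ✓), payload 100100.
Concatenate: 0101101000100100 = 0x5A24 (16 bits → U+5A24).

U+5A24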